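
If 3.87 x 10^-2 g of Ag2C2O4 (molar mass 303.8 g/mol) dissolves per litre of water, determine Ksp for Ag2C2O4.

Molar solubility s = (3.87 x 10^-2 g/L) / (303.8 g/mol) = 1.274 x 10^-4 M.
Ag2C2O4(s) <=> 2 Ag^+(aq) + C2O4^2-(aq)
For each mole of Ag2C2O4 that dissolves: [Ag^+] = 2s, [C2O4^2-] = s.
Ksp = [Ag^+]^2[C2O4^2-]
So Ksp = (2s)^2 × s = 4s^3
Ksp = 4 × (1.274 × 10^-4)^3 = 8.27 x 10^-12

Ksp = 8.27 × 10^-12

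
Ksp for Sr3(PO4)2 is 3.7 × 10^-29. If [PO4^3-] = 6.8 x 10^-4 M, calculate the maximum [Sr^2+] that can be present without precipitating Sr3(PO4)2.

4.3e-8 M

Sr3(PO4)2(s) ⇌ 3 Sr^2+ + 2 PO4^3-
Ksp = [Sr^2+]^3[PO4^3-]^2
Precipitation begins when Q = Ksp. With [PO4^3-] = 6.8 x 10^-4 M:
3.7 × 10^-29 = (6.8 x 10^-4)^2 × [Sr^2+]^3
[Sr^2+] = (3.7 × 10^-29 / 4.62 × 10^-7)^(1/3) = 4.3 x 10^-8 M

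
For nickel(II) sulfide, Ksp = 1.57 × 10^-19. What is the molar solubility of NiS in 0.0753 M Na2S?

NiS(s) ⇌ Ni^2+ + S^2-
Ksp = [Ni^2+][S^2-]
Let s be the molar solubility in this solution. [Ni^2+] = s, [S^2-] = 0.0753 + s ≈ 0.0753 (since S^2- from Na2S dominates).
Ksp ≈ s × 0.0753
s = 2.08 x 10^-18 M
Check: s = 2.1 × 10^-18 ≪ 0.0753, so the approximation is valid.

s ≈ 2.08 × 10^-18 M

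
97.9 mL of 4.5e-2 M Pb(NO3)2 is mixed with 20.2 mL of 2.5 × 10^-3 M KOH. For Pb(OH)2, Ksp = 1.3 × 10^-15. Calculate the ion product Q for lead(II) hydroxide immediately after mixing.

Total volume = 97.9 + 20.2 = 118.1 mL.
[Pb^2+] = 4.5 × 10^-2 × (97.9/118.1) = 3.73 × 10^-2 M
[OH^-] = 2.5 x 10^-3 × (20.2/118.1) = 4.28 × 10^-4 M
Pb(OH)2(s) ⇌ Pb^2+(aq) + 2 OH^-(aq), so Q = [Pb^2+][OH^-]^2
Q = (3.73 × 10^-2)(4.28 × 10^-4)^2 = 6.8 × 10^-9
Q > Ksp, so Pb(OH)2 will precipitate.

Q = 6.8e-9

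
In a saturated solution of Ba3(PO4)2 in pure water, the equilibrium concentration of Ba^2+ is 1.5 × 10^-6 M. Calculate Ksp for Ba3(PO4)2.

Ksp = 3.4 × 10^-30

Ba3(PO4)2(s) ⇌ 3 Ba^2+(aq) + 2 PO4^3-(aq)
Stoichiometry gives [PO4^3-] = (2/3)[Ba^2+] = 1.00 × 10^-6 M.
Ksp = [Ba^2+]^3[PO4^3-]^2
Ksp = (1.5 × 10^-6)^3 × (1.00 x 10^-6)^2 = 3.4 × 10^-30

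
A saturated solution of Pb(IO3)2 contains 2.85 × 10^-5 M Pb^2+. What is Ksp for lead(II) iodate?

Pb(IO3)2(s) ⇌ Pb^2+ + 2 IO3^-
Stoichiometry gives [IO3^-] = (2/1)[Pb^2+] = 5.700 × 10^-5 M.
Ksp = [Pb^2+][IO3^-]^2
Ksp = 2.85 × 10^-5 × (5.700 x 10^-5)^2 = 9.26 × 10^-14

9.26 × 10^-14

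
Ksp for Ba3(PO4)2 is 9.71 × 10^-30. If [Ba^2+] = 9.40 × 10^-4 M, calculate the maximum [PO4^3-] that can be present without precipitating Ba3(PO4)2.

1.08e-10 M

Ba3(PO4)2(s) <=> 3 Ba^2+ + 2 PO4^3-
Ksp = [Ba^2+]^3[PO4^3-]^2
Precipitation begins when Q = Ksp. With [Ba^2+] = 9.40 × 10^-4 M:
9.71 × 10^-30 = (9.40 × 10^-4)^3 × [PO4^3-]^2
[PO4^3-] = (9.71 × 10^-30 / 8.306 × 10^-10)^(1/2) = 1.08 × 10^-10 M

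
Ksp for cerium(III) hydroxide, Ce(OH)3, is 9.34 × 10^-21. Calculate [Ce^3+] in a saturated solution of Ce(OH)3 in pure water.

4.31e-6 M

Ce(OH)3(s) <=> Ce^3+(aq) + 3 OH^-(aq)
Ksp = [Ce^3+][OH^-]^3
Let s = molar solubility. Then [Ce^3+] = s and [OH^-] = 3s.
Ksp = s(3s)^3 = 27s^4
s^4 = 9.34 × 10^-21 / 27, so s = 4.313 × 10^-6 M
[Ce^3+] = s = 4.31 × 10^-6 M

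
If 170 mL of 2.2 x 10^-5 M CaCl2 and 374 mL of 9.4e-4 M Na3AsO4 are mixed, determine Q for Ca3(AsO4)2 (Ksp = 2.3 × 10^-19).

Total volume = 170 + 374 = 544 mL.
[Ca^2+] = 2.2 × 10^-5 × (170/544) = 6.88 × 10^-6 M
[AsO4^3-] = 9.4 × 10^-4 × (374/544) = 6.46 × 10^-4 M
Ca3(AsO4)2(s) ⇌ 3 Ca^2+ + 2 AsO4^3-, so Q = [Ca^2+]^3[AsO4^3-]^2
Q = (6.88 x 10^-6)^3(6.46 × 10^-4)^2 = 1.4 × 10^-22
Q < Ksp, so no precipitate of Ca3(AsO4)2 forms.

Q = 1.4 x 10^-22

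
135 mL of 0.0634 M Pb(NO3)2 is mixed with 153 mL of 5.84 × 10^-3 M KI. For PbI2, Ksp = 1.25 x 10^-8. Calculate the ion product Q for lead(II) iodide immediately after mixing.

Total volume = 135 + 153 = 288 mL.
[Pb^2+] = 6.34 × 10^-2 × (135/288) = 2.972 x 10^-2 M
[I^-] = 5.84 × 10^-3 × (153/288) = 3.103 x 10^-3 M
PbI2(s) ⇌ Pb^2+(aq) + 2 I^-(aq), so Q = [Pb^2+][I^-]^2
Q = (2.972 x 10^-2)(3.103 × 10^-3)^2 = 2.86 x 10^-7
Q > Ksp, so PbI2 will precipitate.

Q = 2.86 × 10^-7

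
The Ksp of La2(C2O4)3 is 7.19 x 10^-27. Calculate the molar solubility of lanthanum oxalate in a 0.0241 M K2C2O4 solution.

s ≈ 1.13e-11 M

La2(C2O4)3(s) ⇌ 2 La^3+ + 3 C2O4^2-
Ksp = [La^3+]^2[C2O4^2-]^3
If s mol/L dissolves here, [La^3+] = 2s, [C2O4^2-] = 0.0241 + 3s ≈ 0.0241 (common-ion effect: C2O4^2- is already 0.0241 M).
Ksp ≈ (2s)^2 × (0.0241)^3
s = 1.13 × 10^-11 M
Check: 3s = 3.4 x 10^-11 ≪ 0.0241, so the approximation is valid.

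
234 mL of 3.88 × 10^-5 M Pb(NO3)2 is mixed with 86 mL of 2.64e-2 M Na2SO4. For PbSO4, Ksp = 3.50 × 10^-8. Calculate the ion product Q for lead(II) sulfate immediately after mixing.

Total volume = 234 + 86 = 320 mL.
[Pb^2+] = 3.88 × 10^-5 × (234/320) = 2.837 × 10^-5 M
[SO4^2-] = 2.64 × 10^-2 × (86/320) = 7.095 × 10^-3 M
PbSO4(s) <=> Pb^2+ + SO4^2-, so Q = [Pb^2+][SO4^2-]
Q = (2.837 x 10^-5)(7.095 × 10^-3) = 2.01 × 10^-7
Q > Ksp, so PbSO4 will precipitate.

Q ≈ 2.01 x 10^-7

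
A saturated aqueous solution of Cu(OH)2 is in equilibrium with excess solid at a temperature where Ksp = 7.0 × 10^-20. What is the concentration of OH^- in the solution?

[OH^-] = 5.2e-7 M

Cu(OH)2(s) ⇌ Cu^2+(aq) + 2 OH^-(aq)
Ksp = [Cu^2+][OH^-]^2
For each mole of Cu(OH)2 that dissolves: [Cu^2+] = s, [OH^-] = 2s.
Substituting: Ksp = s(2s)^2 = 4s^3
Solving, s = (7.0 × 10^-20/4)^(1/3) = 2.60 × 10^-7 M
[OH^-] = 2s = 5.2 × 10^-7 M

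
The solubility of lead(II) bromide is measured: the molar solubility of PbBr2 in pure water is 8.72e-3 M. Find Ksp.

PbBr2(s) ⇌ Pb^2+(aq) + 2 Br^-(aq)
Let s = molar solubility. Then [Pb^2+] = s and [Br^-] = 2s.
Ksp = [Pb^2+][Br^-]^2
So Ksp = s × (2s)^2 = 4s^3
Ksp = 4 × (8.72 × 10^-3)^3 = 2.65 × 10^-6

Ksp ≈ 2.65 × 10^-6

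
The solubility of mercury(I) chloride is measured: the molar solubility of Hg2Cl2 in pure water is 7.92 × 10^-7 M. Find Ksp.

Ksp = 1.99 × 10^-18

Hg2Cl2(s) <=> Hg2^2+ + 2 Cl^-
For each mole of Hg2Cl2 that dissolves: [Hg2^2+] = s, [Cl^-] = 2s.
Ksp = [Hg2^2+][Cl^-]^2
Substituting: Ksp = s(2s)^2 = 4s^3
Ksp = 4 × (7.92 × 10^-7)^3 = 1.99 × 10^-18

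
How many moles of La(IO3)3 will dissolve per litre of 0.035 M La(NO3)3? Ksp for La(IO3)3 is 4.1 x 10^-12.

La(IO3)3(s) ⇌ La^3+ + 3 IO3^-
Ksp = [La^3+][IO3^-]^3
Let s be the molar solubility in this solution. [La^3+] = 0.035 + s ≈ 0.035, [IO3^-] = 3s (common-ion effect: La^3+ is already 0.035 M).
Ksp ≈ 0.035 × (3s)^3
s = 1.6 × 10^-4 M
Check: s = 1.6 × 10^-4 ≪ 0.035, so the approximation is valid.

s ≈ 1.6 × 10^-4 M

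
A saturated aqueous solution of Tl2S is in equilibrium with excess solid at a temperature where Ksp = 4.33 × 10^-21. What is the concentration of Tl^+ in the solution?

2.05 × 10^-7 M

Tl2S(s) ⇌ 2 Tl^+ + S^2-
Ksp = [Tl^+]^2[S^2-]
With molar solubility s: [Tl^+] = 2s, [S^2-] = s.
So Ksp = (2s)^2 × s = 4s^3
s = (4.33 × 10^-21 / 4)^(1/3) = 1.027 × 10^-7 M
[Tl^+] = 2s = 2.05 x 10^-7 M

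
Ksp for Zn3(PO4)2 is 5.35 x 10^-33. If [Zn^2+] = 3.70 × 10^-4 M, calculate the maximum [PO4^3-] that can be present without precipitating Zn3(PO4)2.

1.03 × 10^-11 M

Zn3(PO4)2(s) ⇌ 3 Zn^2+ + 2 PO4^3-
Ksp = [Zn^2+]^3[PO4^3-]^2
Precipitation begins when Q = Ksp. With [Zn^2+] = 3.70 × 10^-4 M:
5.35 x 10^-33 = (3.70 × 10^-4)^3 × [PO4^3-]^2
[PO4^3-] = (5.35 x 10^-33 / 5.065 × 10^-11)^(1/2) = 1.03 × 10^-11 M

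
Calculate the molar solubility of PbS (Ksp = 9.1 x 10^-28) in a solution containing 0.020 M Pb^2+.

PbS(s) <=> Pb^2+(aq) + S^2-(aq)
Ksp = [Pb^2+][S^2-]
If s mol/L dissolves here, [Pb^2+] = 0.020 + s ≈ 0.020, [S^2-] = s (since the Pb^2+ already present dominates).
Ksp ≈ 0.020 × s
s = 4.6 × 10^-26 M
Check: s = 4.6 × 10^-26 ≪ 0.020, so the approximation is valid.

s ≈ 4.6e-26 M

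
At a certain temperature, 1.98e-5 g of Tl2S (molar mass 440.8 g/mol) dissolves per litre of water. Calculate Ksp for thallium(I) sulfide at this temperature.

Ksp = 3.63 x 10^-22

Molar solubility s = (1.98 × 10^-5 g/L) / (440.8 g/mol) = 4.492 × 10^-8 M.
Tl2S(s) <=> 2 Tl^+ + S^2-
With molar solubility s: [Tl^+] = 2s, [S^2-] = s.
Ksp = [Tl^+]^2[S^2-]
So Ksp = (2s)^2 × s = 4s^3
Ksp = 4 × (4.492 × 10^-8)^3 = 3.63 × 10^-22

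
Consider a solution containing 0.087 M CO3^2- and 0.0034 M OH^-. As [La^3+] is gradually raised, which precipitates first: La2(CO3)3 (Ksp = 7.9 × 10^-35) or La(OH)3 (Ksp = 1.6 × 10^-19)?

La2(CO3)3

Each salt begins to precipitate when Q = Ksp, i.e. when [La^3+] reaches its threshold.
For La2(CO3)3: 7.9 × 10^-35 = (0.087)^3 × [La^3+]^2  ⇒  [La^3+] = 3.5 x 10^-16 M.
For La(OH)3: 1.6 × 10^-19 = (0.0034)^3 × [La^3+]  ⇒  [La^3+] = 4.1 × 10^-12 M.
The salt with the lower threshold [La^3+] precipitates first: La2(CO3)3.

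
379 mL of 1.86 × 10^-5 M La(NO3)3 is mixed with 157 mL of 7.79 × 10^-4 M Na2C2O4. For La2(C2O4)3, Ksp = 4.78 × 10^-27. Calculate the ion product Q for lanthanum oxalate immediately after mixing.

Total volume = 379 + 157 = 536 mL.
[La^3+] = 1.86 × 10^-5 × (379/536) = 1.315 x 10^-5 M
[C2O4^2-] = 7.79 x 10^-4 × (157/536) = 2.282 x 10^-4 M
La2(C2O4)3(s) ⇌ 2 La^3+ + 3 C2O4^2-, so Q = [La^3+]^2[C2O4^2-]^3
Q = (1.315 x 10^-5)^2(2.282 x 10^-4)^3 = 2.05 x 10^-21
Q > Ksp, so La2(C2O4)3 will precipitate.

2.05e-21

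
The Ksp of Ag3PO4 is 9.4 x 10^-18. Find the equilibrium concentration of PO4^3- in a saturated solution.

[PO4^3-] ≈ 2.4 × 10^-5 M

Ag3PO4(s) <=> 3 Ag^+(aq) + PO4^3-(aq)
Ksp = [Ag^+]^3[PO4^3-]
With molar solubility s: [Ag^+] = 3s, [PO4^3-] = s.
Substituting: Ksp = (3s)^3s = 27s^4
s = (9.4 x 10^-18 / 27)^(1/4) = 2.43 × 10^-5 M
[PO4^3-] = s = 2.4 × 10^-5 M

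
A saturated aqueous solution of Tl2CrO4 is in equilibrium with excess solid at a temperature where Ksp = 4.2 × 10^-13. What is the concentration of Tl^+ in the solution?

[Tl^+] ≈ 9.4e-5 M

Tl2CrO4(s) <=> 2 Tl^+ + CrO4^2-
Ksp = [Tl^+]^2[CrO4^2-]
If s mol/L of Tl2CrO4 dissolves, [Tl^+] = 2s and [CrO4^2-] = s.
So Ksp = (2s)^2 × s = 4s^3
Solving, s = (4.2 × 10^-13/4)^(1/3) = 4.72 × 10^-5 M
[Tl^+] = 2s = 9.4 x 10^-5 M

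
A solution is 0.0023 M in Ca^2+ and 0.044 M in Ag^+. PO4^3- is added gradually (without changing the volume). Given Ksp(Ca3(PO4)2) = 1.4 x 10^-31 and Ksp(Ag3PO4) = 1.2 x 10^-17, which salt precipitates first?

Each salt begins to precipitate when Q = Ksp, i.e. when [PO4^3-] reaches its threshold.
For Ca3(PO4)2: 1.4 x 10^-31 = (0.0023)^3 × [PO4^3-]^2  ⇒  [PO4^3-] = 3.4 × 10^-12 M.
For Ag3PO4: 1.2 x 10^-17 = (0.044)^3 × [PO4^3-]  ⇒  [PO4^3-] = 1.4 × 10^-13 M.
The salt with the lower threshold [PO4^3-] precipitates first: Ag3PO4.

Ag3PO4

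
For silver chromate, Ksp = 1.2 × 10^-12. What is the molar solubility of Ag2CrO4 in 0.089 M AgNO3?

1.5 × 10^-10 M

Ag2CrO4(s) ⇌ 2 Ag^+(aq) + CrO4^2-(aq)
Ksp = [Ag^+]^2[CrO4^2-]
Let s = moles of Ag2CrO4 that dissolve per litre. [Ag^+] = 0.089 + 2s ≈ 0.089, [CrO4^2-] = s (Ksp is small, so little additional dissolves).
Ksp ≈ (0.089)^2 × s
s = 1.5 × 10^-10 M
Check: 2s = 3.0 × 10^-10 ≪ 0.089, so the approximation is valid.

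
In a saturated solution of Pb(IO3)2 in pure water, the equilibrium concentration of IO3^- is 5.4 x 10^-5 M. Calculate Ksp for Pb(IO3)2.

Ksp ≈ 7.9e-14

Pb(IO3)2(s) ⇌ Pb^2+(aq) + 2 IO3^-(aq)
Stoichiometry gives [Pb^2+] = (1/2)[IO3^-] = 2.70 × 10^-5 M.
Ksp = [Pb^2+][IO3^-]^2
Ksp = 2.70 × 10^-5 × (5.4 x 10^-5)^2 = 7.9 x 10^-14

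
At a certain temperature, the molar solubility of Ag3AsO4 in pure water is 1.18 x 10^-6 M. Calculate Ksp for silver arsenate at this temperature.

5.23 × 10^-23

Ag3AsO4(s) <=> 3 Ag^+(aq) + AsO4^3-(aq)
With molar solubility s: [Ag^+] = 3s, [AsO4^3-] = s.
Ksp = [Ag^+]^3[AsO4^3-]
Ksp = (3s)^3s = 27s^4
Ksp = 27 × (1.18 x 10^-6)^4 = 5.23 × 10^-23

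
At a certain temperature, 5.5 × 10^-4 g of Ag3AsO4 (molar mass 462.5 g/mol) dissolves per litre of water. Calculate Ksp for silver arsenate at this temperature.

Molar solubility s = (5.5 x 10^-4 g/L) / (462.5 g/mol) = 1.19 x 10^-6 M.
Ag3AsO4(s) <=> 3 Ag^+(aq) + AsO4^3-(aq)
With molar solubility s: [Ag^+] = 3s, [AsO4^3-] = s.
Ksp = [Ag^+]^3[AsO4^3-]
So Ksp = (3s)^3 × s = 27s^4
With s = 1.19 x 10^-6: Ksp = 5.4 x 10^-23

Ksp = 5.4e-23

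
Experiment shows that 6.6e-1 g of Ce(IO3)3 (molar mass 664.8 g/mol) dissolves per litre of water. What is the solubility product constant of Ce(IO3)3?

Molar solubility s = (6.6 × 10^-1 g/L) / (664.8 g/mol) = 9.93 × 10^-4 M.
Ce(IO3)3(s) ⇌ Ce^3+(aq) + 3 IO3^-(aq)
With molar solubility s: [Ce^3+] = s, [IO3^-] = 3s.
Ksp = [Ce^3+][IO3^-]^3
Substituting: Ksp = s(3s)^3 = 27s^4
Ksp = 27 × (9.93 x 10^-4)^4 = 2.6 × 10^-11

2.6 x 10^-11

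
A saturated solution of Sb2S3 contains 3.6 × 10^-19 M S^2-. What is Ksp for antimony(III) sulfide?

2.7 x 10^-93

Sb2S3(s) <=> 2 Sb^3+ + 3 S^2-
Stoichiometry gives [Sb^3+] = (2/3)[S^2-] = 2.40 × 10^-19 M.
Ksp = [Sb^3+]^2[S^2-]^3
Ksp = (2.40 x 10^-19)^2 × (3.6 x 10^-19)^3 = 2.7 x 10^-93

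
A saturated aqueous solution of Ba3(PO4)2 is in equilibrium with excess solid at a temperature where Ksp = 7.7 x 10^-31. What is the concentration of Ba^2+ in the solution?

1.1 × 10^-6 M

Ba3(PO4)2(s) ⇌ 3 Ba^2+(aq) + 2 PO4^3-(aq)
Ksp = [Ba^2+]^3[PO4^3-]^2
If s mol/L of Ba3(PO4)2 dissolves, [Ba^2+] = 3s and [PO4^3-] = 2s.
So Ksp = (3s)^3 × (2s)^2 = 108s^5
Solving, s = (7.7 x 10^-31/108)^(1/5) = 3.72 × 10^-7 M
[Ba^2+] = 3s = 1.1 × 10^-6 M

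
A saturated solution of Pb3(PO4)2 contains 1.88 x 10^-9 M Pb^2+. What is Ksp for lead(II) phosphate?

1.04e-44

Pb3(PO4)2(s) ⇌ 3 Pb^2+ + 2 PO4^3-
Stoichiometry gives [PO4^3-] = (2/3)[Pb^2+] = 1.253 × 10^-9 M.
Ksp = [Pb^2+]^3[PO4^3-]^2
Ksp = (1.88 × 10^-9)^3 × (1.253 x 10^-9)^2 = 1.04 × 10^-44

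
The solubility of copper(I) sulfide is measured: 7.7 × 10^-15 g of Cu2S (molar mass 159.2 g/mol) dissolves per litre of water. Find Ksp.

Ksp ≈ 4.5e-49

Molar solubility s = (7.7 × 10^-15 g/L) / (159.2 g/mol) = 4.84 x 10^-17 M.
Cu2S(s) ⇌ 2 Cu^+(aq) + S^2-(aq)
If s mol/L of Cu2S dissolves, [Cu^+] = 2s and [S^2-] = s.
Ksp = [Cu^+]^2[S^2-]
So Ksp = (2s)^2 × s = 4s^3
With s = 4.84 x 10^-17: Ksp = 4.5 x 10^-49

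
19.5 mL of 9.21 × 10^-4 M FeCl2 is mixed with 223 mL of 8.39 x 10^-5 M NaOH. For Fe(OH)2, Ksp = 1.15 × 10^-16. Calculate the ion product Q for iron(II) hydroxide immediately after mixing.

Total volume = 19.5 + 223 = 242.5 mL.
[Fe^2+] = 9.21 × 10^-4 × (19.5/242.5) = 7.406 x 10^-5 M
[OH^-] = 8.39 × 10^-5 × (223/242.5) = 7.715 × 10^-5 M
Fe(OH)2(s) ⇌ Fe^2+ + 2 OH^-, so Q = [Fe^2+][OH^-]^2
Q = (7.406 × 10^-5)(7.715 × 10^-5)^2 = 4.41 x 10^-13
Q > Ksp, so Fe(OH)2 will precipitate.

Q = 4.41 × 10^-13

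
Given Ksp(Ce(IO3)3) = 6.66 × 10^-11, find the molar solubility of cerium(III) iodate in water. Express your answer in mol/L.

Ce(IO3)3(s) ⇌ Ce^3+ + 3 IO3^-
Ksp = [Ce^3+][IO3^-]^3
If s mol/L of Ce(IO3)3 dissolves, [Ce^3+] = s and [IO3^-] = 3s.
So Ksp = s × (3s)^3 = 27s^4
s = (6.66 × 10^-11 / 27)^(1/4) = 1.25 x 10^-3 M

1.25 × 10^-3 M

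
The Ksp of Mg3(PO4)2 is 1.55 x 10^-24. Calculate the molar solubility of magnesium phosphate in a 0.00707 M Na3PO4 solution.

Mg3(PO4)2(s) ⇌ 3 Mg^2+ + 2 PO4^3-
Ksp = [Mg^2+]^3[PO4^3-]^2
Let s be the molar solubility in this solution. [Mg^2+] = 3s, [PO4^3-] = 0.00707 + 2s ≈ 0.00707 (since PO4^3- from Na3PO4 dominates).
Ksp ≈ (3s)^3 × (0.00707)^2
s = 1.05 × 10^-7 M
Check: 2s = 2.1 x 10^-7 ≪ 0.00707, so the approximation is valid.

1.05e-7 M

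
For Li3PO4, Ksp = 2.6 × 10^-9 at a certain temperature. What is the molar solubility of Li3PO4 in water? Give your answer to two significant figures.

3.1e-3 M

Li3PO4(s) ⇌ 3 Li^+ + PO4^3-
Ksp = [Li^+]^3[PO4^3-]
For each mole of Li3PO4 that dissolves: [Li^+] = 3s, [PO4^3-] = s.
Ksp = (3s)^3s = 27s^4
s = (2.6 × 10^-9 / 27)^(1/4) = 3.1 x 10^-3 M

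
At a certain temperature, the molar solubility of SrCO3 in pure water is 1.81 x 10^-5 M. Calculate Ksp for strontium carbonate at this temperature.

3.28e-10

SrCO3(s) ⇌ Sr^2+(aq) + CO3^2-(aq)
If s mol/L of SrCO3 dissolves, [Sr^2+] = s and [CO3^2-] = s.
Ksp = [Sr^2+][CO3^2-]
Ksp = s × s = s^2
With s = 1.81 × 10^-5: Ksp = 3.28 × 10^-10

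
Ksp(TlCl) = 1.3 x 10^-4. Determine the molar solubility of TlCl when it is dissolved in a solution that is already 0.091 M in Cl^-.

TlCl(s) <=> Tl^+(aq) + Cl^-(aq)
Ksp = [Tl^+][Cl^-]
Let s = moles of TlCl that dissolve per litre. [Tl^+] = s, [Cl^-] = 0.091 + s ≈ 0.091 (Ksp is small, so little additional dissolves).
Ksp ≈ s × 0.091
s = 1.4 × 10^-3 M
Check: s = 1.4 x 10^-3 ≪ 0.091, so the approximation is valid.

s ≈ 1.4 × 10^-3 M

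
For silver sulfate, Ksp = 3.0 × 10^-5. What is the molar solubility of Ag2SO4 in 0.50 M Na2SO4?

Ag2SO4(s) <=> 2 Ag^+(aq) + SO4^2-(aq)
Ksp = [Ag^+]^2[SO4^2-]
If s mol/L dissolves here, [Ag^+] = 2s, [SO4^2-] = 0.50 + s ≈ 0.50 (since SO4^2- from Na2SO4 dominates).
Ksp ≈ (2s)^2 × 0.50
s = 3.9 × 10^-3 M
Check: s = 3.9 x 10^-3 ≪ 0.50, so the approximation is valid.

s ≈ 3.9 × 10^-3 M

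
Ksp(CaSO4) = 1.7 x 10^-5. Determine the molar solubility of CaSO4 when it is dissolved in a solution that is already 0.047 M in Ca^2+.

s ≈ 3.6e-4 M

CaSO4(s) ⇌ Ca^2+(aq) + SO4^2-(aq)
Ksp = [Ca^2+][SO4^2-]
Let s = moles of CaSO4 that dissolve per litre. [Ca^2+] = 0.047 + s ≈ 0.047, [SO4^2-] = s (since the Ca^2+ already present dominates).
Ksp ≈ 0.047 × s
s = 3.6 x 10^-4 M
Check: s = 3.6 x 10^-4 ≪ 0.047, so the approximation is valid.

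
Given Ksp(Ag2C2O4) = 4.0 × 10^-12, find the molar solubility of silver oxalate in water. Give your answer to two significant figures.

Ag2C2O4(s) <=> 2 Ag^+ + C2O4^2-
Ksp = [Ag^+]^2[C2O4^2-]
For each mole of Ag2C2O4 that dissolves: [Ag^+] = 2s, [C2O4^2-] = s.
So Ksp = (2s)^2 × s = 4s^3
s = (4.0 × 10^-12 / 4)^(1/3) = 1.0 × 10^-4 M

1.0 × 10^-4 M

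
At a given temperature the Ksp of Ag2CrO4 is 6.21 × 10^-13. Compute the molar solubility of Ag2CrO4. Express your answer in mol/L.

Ag2CrO4(s) <=> 2 Ag^+(aq) + CrO4^2-(aq)
Ksp = [Ag^+]^2[CrO4^2-]
Let s = molar solubility. Then [Ag^+] = 2s and [CrO4^2-] = s.
Ksp = (2s)^2s = 4s^3
Solving, s = (6.21 × 10^-13/4)^(1/3) = 5.37 × 10^-5 M

s ≈ 5.37 x 10^-5 M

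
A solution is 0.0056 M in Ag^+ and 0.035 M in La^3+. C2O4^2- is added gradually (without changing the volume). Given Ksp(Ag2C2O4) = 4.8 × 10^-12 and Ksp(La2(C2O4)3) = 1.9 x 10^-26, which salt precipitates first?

Precipitation of each salt starts when its ion product equals its Ksp.
For Ag2C2O4: 4.8 × 10^-12 = (0.0056)^2 × [C2O4^2-]  ⇒  [C2O4^2-] = 1.5 × 10^-7 M.
For La2(C2O4)3: 1.9 x 10^-26 = (0.035)^2 × [C2O4^2-]^3  ⇒  [C2O4^2-] = 2.5 x 10^-8 M.
The salt with the lower threshold [C2O4^2-] precipitates first: La2(C2O4)3.

La2(C2O4)3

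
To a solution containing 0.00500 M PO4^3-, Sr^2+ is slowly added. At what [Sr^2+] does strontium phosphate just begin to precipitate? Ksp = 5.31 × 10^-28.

[Sr^2+] = 2.77e-8 M

Sr3(PO4)2(s) ⇌ 3 Sr^2+ + 2 PO4^3-
Ksp = [Sr^2+]^3[PO4^3-]^2
Precipitation begins when Q = Ksp. With [PO4^3-] = 0.00500 M:
5.31 × 10^-28 = (0.00500)^2 × [Sr^2+]^3
[Sr^2+] = (5.31 × 10^-28 / 2.500 × 10^-5)^(1/3) = 2.77 × 10^-8 M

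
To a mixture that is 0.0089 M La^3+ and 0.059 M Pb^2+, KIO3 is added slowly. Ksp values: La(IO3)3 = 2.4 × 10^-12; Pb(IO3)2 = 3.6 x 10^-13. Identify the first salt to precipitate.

Precipitation of each salt starts when its ion product equals its Ksp.
For La(IO3)3: 2.4 × 10^-12 = 0.0089 × [IO3^-]^3  ⇒  [IO3^-] = 6.5 × 10^-4 M.
For Pb(IO3)2: 3.6 x 10^-13 = 0.059 × [IO3^-]^2  ⇒  [IO3^-] = 2.5 × 10^-6 M.
The salt with the lower threshold [IO3^-] precipitates first: Pb(IO3)2.

Pb(IO3)2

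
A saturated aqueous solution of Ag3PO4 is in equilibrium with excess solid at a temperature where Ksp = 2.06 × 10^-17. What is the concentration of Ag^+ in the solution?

Ag3PO4(s) <=> 3 Ag^+ + PO4^3-
Ksp = [Ag^+]^3[PO4^3-]
If s mol/L of Ag3PO4 dissolves, [Ag^+] = 3s and [PO4^3-] = s.
Substituting: Ksp = (3s)^3s = 27s^4
s = (2.06 × 10^-17 / 27)^(1/4) = 2.955 × 10^-5 M
[Ag^+] = 3s = 8.87 × 10^-5 M

[Ag^+] = 8.87 x 10^-5 M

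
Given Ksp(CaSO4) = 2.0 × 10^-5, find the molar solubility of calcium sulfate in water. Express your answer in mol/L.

CaSO4(s) <=> Ca^2+ + SO4^2-
Ksp = [Ca^2+][SO4^2-]
For each mole of CaSO4 that dissolves: [Ca^2+] = s, [SO4^2-] = s.
Ksp = (s)(s) = s^2
s = (2.0 × 10^-5)^(1/2) = 4.5 x 10^-3 M

s ≈ 4.5 x 10^-3 M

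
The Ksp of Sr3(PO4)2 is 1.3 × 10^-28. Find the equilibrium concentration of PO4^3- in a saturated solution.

Sr3(PO4)2(s) ⇌ 3 Sr^2+ + 2 PO4^3-
Ksp = [Sr^2+]^3[PO4^3-]^2
With molar solubility s: [Sr^2+] = 3s, [PO4^3-] = 2s.
Ksp = (3s)^3(2s)^2 = 108s^5
s = (1.3 × 10^-28 / 108)^(1/5) = 1.04 × 10^-6 M
[PO4^3-] = 2s = 2.1 × 10^-6 M

2.1 × 10^-6 M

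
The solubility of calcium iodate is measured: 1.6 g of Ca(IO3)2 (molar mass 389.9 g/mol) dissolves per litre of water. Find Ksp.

Ksp = 2.8 × 10^-7

Molar solubility s = (1.6 g/L) / (389.9 g/mol) = 4.10 × 10^-3 M.
Ca(IO3)2(s) <=> Ca^2+ + 2 IO3^-
Let s = molar solubility. Then [Ca^2+] = s and [IO3^-] = 2s.
Ksp = [Ca^2+][IO3^-]^2
Ksp = s(2s)^2 = 4s^3
Ksp = 4 × (4.10 × 10^-3)^3 = 2.8 × 10^-7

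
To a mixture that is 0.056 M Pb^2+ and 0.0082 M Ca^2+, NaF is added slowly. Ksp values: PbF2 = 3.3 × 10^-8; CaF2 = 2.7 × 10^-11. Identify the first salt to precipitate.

CaF2

Each salt begins to precipitate when Q = Ksp, i.e. when [F^-] reaches its threshold.
For PbF2: 3.3 × 10^-8 = 0.056 × [F^-]^2  ⇒  [F^-] = 7.7 × 10^-4 M.
For CaF2: 2.7 × 10^-11 = 0.0082 × [F^-]^2  ⇒  [F^-] = 5.7 x 10^-5 M.
The salt with the lower threshold [F^-] precipitates first: CaF2.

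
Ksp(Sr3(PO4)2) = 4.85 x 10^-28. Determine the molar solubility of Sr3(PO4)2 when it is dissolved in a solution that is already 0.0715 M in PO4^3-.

Sr3(PO4)2(s) ⇌ 3 Sr^2+ + 2 PO4^3-
Ksp = [Sr^2+]^3[PO4^3-]^2
Let s be the molar solubility in this solution. [Sr^2+] = 3s, [PO4^3-] = 0.0715 + 2s ≈ 0.0715 (since the PO4^3- already present dominates).
Ksp ≈ (3s)^3 × (0.0715)^2
s = 1.52 × 10^-9 M
Check: 2s = 3.0 x 10^-9 ≪ 0.0715, so the approximation is valid.

s = 1.52 x 10^-9 M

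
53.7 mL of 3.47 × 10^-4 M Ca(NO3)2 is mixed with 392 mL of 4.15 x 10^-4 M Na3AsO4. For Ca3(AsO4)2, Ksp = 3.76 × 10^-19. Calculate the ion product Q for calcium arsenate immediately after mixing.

Q ≈ 9.74e-21

Total volume = 53.7 + 392 = 445.7 mL.
[Ca^2+] = 3.47 × 10^-4 × (53.7/445.7) = 4.181 x 10^-5 M
[AsO4^3-] = 4.15 x 10^-4 × (392/445.7) = 3.650 x 10^-4 M
Ca3(AsO4)2(s) <=> 3 Ca^2+ + 2 AsO4^3-, so Q = [Ca^2+]^3[AsO4^3-]^2
Q = (4.181 × 10^-5)^3(3.650 × 10^-4)^2 = 9.74 x 10^-21
Q < Ksp, so no precipitate of Ca3(AsO4)2 forms.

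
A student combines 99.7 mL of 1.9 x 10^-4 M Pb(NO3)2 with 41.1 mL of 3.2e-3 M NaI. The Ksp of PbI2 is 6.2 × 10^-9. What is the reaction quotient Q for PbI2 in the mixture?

Total volume = 99.7 + 41.1 = 140.8 mL.
[Pb^2+] = 1.9 × 10^-4 × (99.7/140.8) = 1.35 × 10^-4 M
[I^-] = 3.2 x 10^-3 × (41.1/140.8) = 9.34 × 10^-4 M
PbI2(s) ⇌ Pb^2+ + 2 I^-, so Q = [Pb^2+][I^-]^2
Q = (1.35 × 10^-4)(9.34 x 10^-4)^2 = 1.2 x 10^-10
Q < Ksp, so no precipitate of PbI2 forms.

Q = 1.2 × 10^-10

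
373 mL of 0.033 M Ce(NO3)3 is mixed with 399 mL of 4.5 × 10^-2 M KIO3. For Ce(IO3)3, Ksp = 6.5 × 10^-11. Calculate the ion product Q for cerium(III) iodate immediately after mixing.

Q ≈ 2.0 × 10^-7

Total volume = 373 + 399 = 772 mL.
[Ce^3+] = 3.3 × 10^-2 × (373/772) = 1.59 × 10^-2 M
[IO3^-] = 4.5 × 10^-2 × (399/772) = 2.33 x 10^-2 M
Ce(IO3)3(s) ⇌ Ce^3+ + 3 IO3^-, so Q = [Ce^3+][IO3^-]^3
Q = (1.59 x 10^-2)(2.33 × 10^-2)^3 = 2.0 x 10^-7
Q > Ksp, so Ce(IO3)3 will precipitate.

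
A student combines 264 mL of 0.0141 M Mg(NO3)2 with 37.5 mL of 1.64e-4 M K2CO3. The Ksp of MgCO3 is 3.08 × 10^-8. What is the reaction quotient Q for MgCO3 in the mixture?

Total volume = 264 + 37.5 = 301.5 mL.
[Mg^2+] = 1.41 x 10^-2 × (264/301.5) = 1.235 × 10^-2 M
[CO3^2-] = 1.64 × 10^-4 × (37.5/301.5) = 2.040 × 10^-5 M
MgCO3(s) ⇌ Mg^2+ + CO3^2-, so Q = [Mg^2+][CO3^2-]
Q = (1.235 × 10^-2)(2.040 x 10^-5) = 2.52 × 10^-7
Q > Ksp, so MgCO3 will precipitate.

Q ≈ 2.52 x 10^-7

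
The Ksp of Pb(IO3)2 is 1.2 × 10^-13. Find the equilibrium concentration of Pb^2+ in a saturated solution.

[Pb^2+] = 3.1e-5 M

Pb(IO3)2(s) <=> Pb^2+ + 2 IO3^-
Ksp = [Pb^2+][IO3^-]^2
For each mole of Pb(IO3)2 that dissolves: [Pb^2+] = s, [IO3^-] = 2s.
So Ksp = s × (2s)^2 = 4s^3
Solving, s = (1.2 × 10^-13/4)^(1/3) = 3.11 × 10^-5 M
[Pb^2+] = s = 3.1 × 10^-5 M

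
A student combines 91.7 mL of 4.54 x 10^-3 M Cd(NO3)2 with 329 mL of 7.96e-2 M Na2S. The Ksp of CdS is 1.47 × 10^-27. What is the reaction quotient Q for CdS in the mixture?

Total volume = 91.7 + 329 = 420.7 mL.
[Cd^2+] = 4.54 x 10^-3 × (91.7/420.7) = 9.896 x 10^-4 M
[S^2-] = 7.96 × 10^-2 × (329/420.7) = 6.225 × 10^-2 M
CdS(s) ⇌ Cd^2+(aq) + S^2-(aq), so Q = [Cd^2+][S^2-]
Q = (9.896 × 10^-4)(6.225 x 10^-2) = 6.16 × 10^-5
Q > Ksp, so CdS will precipitate.

6.16 × 10^-5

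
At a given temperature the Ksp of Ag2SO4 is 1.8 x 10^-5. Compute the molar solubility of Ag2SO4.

s = 0.017 M

Ag2SO4(s) <=> 2 Ag^+ + SO4^2-
Ksp = [Ag^+]^2[SO4^2-]
For each mole of Ag2SO4 that dissolves: [Ag^+] = 2s, [SO4^2-] = s.
Substituting: Ksp = (2s)^2s = 4s^3
s^3 = 1.8 x 10^-5 / 4, so s = 1.7 × 10^-2 M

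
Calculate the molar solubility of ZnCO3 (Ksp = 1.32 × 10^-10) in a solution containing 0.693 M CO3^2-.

s ≈ 1.90 × 10^-10 M

ZnCO3(s) ⇌ Zn^2+ + CO3^2-
Ksp = [Zn^2+][CO3^2-]
Let s = moles of ZnCO3 that dissolve per litre. [Zn^2+] = s, [CO3^2-] = 0.693 + s ≈ 0.693 (common-ion effect: CO3^2- is already 0.693 M).
Ksp ≈ s × 0.693
s = 1.90 x 10^-10 M
Check: s = 1.9 × 10^-10 ≪ 0.693, so the approximation is valid.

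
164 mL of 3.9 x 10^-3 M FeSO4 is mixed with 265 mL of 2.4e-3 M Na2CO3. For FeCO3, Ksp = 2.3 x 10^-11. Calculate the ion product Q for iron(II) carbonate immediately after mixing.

Total volume = 164 + 265 = 429 mL.
[Fe^2+] = 3.9 x 10^-3 × (164/429) = 1.49 x 10^-3 M
[CO3^2-] = 2.4 × 10^-3 × (265/429) = 1.48 × 10^-3 M
FeCO3(s) ⇌ Fe^2+ + CO3^2-, so Q = [Fe^2+][CO3^2-]
Q = (1.49 × 10^-3)(1.48 x 10^-3) = 2.2 × 10^-6
Q > Ksp, so FeCO3 will precipitate.

Q = 2.2 x 10^-6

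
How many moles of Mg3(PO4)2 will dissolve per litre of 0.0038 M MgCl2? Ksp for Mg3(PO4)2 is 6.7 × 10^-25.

s ≈ 1.7 × 10^-9 M

Mg3(PO4)2(s) <=> 3 Mg^2+(aq) + 2 PO4^3-(aq)
Ksp = [Mg^2+]^3[PO4^3-]^2
If s mol/L dissolves here, [Mg^2+] = 0.0038 + 3s ≈ 0.0038, [PO4^3-] = 2s (since Mg^2+ from MgCl2 dominates).
Ksp ≈ (0.0038)^3 × (2s)^2
s = 1.7 × 10^-9 M
Check: 3s = 5.2 × 10^-9 ≪ 0.0038, so the approximation is valid.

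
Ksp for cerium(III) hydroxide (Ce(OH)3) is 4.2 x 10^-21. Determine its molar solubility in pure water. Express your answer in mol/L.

s ≈ 3.5 × 10^-6 M

Ce(OH)3(s) ⇌ Ce^3+ + 3 OH^-
Ksp = [Ce^3+][OH^-]^3
If s mol/L of Ce(OH)3 dissolves, [Ce^3+] = s and [OH^-] = 3s.
Ksp = s(3s)^3 = 27s^4
s = (4.2 x 10^-21 / 27)^(1/4) = 3.5 x 10^-6 M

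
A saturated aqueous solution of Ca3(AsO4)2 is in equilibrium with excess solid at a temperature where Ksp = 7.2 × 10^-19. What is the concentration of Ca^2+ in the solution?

[Ca^2+] = 2.8e-4 M

Ca3(AsO4)2(s) ⇌ 3 Ca^2+ + 2 AsO4^3-
Ksp = [Ca^2+]^3[AsO4^3-]^2
With molar solubility s: [Ca^2+] = 3s, [AsO4^3-] = 2s.
Ksp = (3s)^3(2s)^2 = 108s^5
s = (7.2 × 10^-19 / 108)^(1/5) = 9.22 × 10^-5 M
[Ca^2+] = 3s = 2.8 x 10^-4 M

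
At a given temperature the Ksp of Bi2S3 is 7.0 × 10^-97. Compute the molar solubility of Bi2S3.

s = 2.3 × 10^-20 M

Bi2S3(s) ⇌ 2 Bi^3+ + 3 S^2-
Ksp = [Bi^3+]^2[S^2-]^3
Let s = molar solubility. Then [Bi^3+] = 2s and [S^2-] = 3s.
Substituting: Ksp = (2s)^2(3s)^3 = 108s^5
s^5 = 7.0 × 10^-97 / 108, so s = 2.3 x 10^-20 M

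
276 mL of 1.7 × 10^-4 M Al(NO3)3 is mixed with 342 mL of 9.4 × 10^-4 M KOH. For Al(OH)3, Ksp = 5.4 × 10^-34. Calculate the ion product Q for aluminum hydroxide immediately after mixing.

1.1 x 10^-14

Total volume = 276 + 342 = 618 mL.
[Al^3+] = 1.7 × 10^-4 × (276/618) = 7.59 × 10^-5 M
[OH^-] = 9.4 x 10^-4 × (342/618) = 5.20 × 10^-4 M
Al(OH)3(s) ⇌ Al^3+(aq) + 3 OH^-(aq), so Q = [Al^3+][OH^-]^3
Q = (7.59 × 10^-5)(5.20 × 10^-4)^3 = 1.1 × 10^-14
Q > Ksp, so Al(OH)3 will precipitate.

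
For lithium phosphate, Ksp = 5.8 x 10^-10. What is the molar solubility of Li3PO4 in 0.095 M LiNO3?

Li3PO4(s) ⇌ 3 Li^+(aq) + PO4^3-(aq)
Ksp = [Li^+]^3[PO4^3-]
Let s = moles of Li3PO4 that dissolve per litre. [Li^+] = 0.095 + 3s ≈ 0.095, [PO4^3-] = s (Ksp is small, so little additional dissolves).
Ksp ≈ (0.095)^3 × s
s = 6.8 × 10^-7 M
Check: 3s = 2.0 × 10^-6 ≪ 0.095, so the approximation is valid.

s = 6.8 × 10^-7 M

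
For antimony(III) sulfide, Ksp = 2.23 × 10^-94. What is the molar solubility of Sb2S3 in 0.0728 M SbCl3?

s ≈ 1.16 × 10^-31 M

Sb2S3(s) ⇌ 2 Sb^3+ + 3 S^2-
Ksp = [Sb^3+]^2[S^2-]^3
If s mol/L dissolves here, [Sb^3+] = 0.0728 + 2s ≈ 0.0728, [S^2-] = 3s (Ksp is small, so little additional dissolves).
Ksp ≈ (0.0728)^2 × (3s)^3
s = 1.16 × 10^-31 M
Check: 2s = 2.3 × 10^-31 ≪ 0.0728, so the approximation is valid.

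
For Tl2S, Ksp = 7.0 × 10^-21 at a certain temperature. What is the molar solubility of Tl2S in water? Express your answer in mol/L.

Tl2S(s) ⇌ 2 Tl^+ + S^2-
Ksp = [Tl^+]^2[S^2-]
With molar solubility s: [Tl^+] = 2s, [S^2-] = s.
Substituting: Ksp = (2s)^2s = 4s^3
Solving, s = (7.0 × 10^-21/4)^(1/3) = 1.2 × 10^-7 M

1.2 × 10^-7 M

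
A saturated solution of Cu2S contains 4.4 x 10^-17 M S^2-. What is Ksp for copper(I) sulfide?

Ksp ≈ 3.4e-49

Cu2S(s) ⇌ 2 Cu^+ + S^2-
Stoichiometry gives [Cu^+] = (2/1)[S^2-] = 8.80 × 10^-17 M.
Ksp = [Cu^+]^2[S^2-]
Ksp = (8.80 x 10^-17)^2 × 4.4 × 10^-17 = 3.4 x 10^-49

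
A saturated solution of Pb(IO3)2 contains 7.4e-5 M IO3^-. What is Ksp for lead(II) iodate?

Ksp = 2.0 × 10^-13

Pb(IO3)2(s) ⇌ Pb^2+ + 2 IO3^-
Stoichiometry gives [Pb^2+] = (1/2)[IO3^-] = 3.70 × 10^-5 M.
Ksp = [Pb^2+][IO3^-]^2
Ksp = 3.70 x 10^-5 × (7.4 × 10^-5)^2 = 2.0 × 10^-13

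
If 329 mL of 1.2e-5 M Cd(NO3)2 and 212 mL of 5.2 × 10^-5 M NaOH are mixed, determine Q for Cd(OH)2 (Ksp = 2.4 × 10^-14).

Q ≈ 3.0 × 10^-15

Total volume = 329 + 212 = 541 mL.
[Cd^2+] = 1.2 × 10^-5 × (329/541) = 7.30 × 10^-6 M
[OH^-] = 5.2 x 10^-5 × (212/541) = 2.04 x 10^-5 M
Cd(OH)2(s) ⇌ Cd^2+(aq) + 2 OH^-(aq), so Q = [Cd^2+][OH^-]^2
Q = (7.30 x 10^-6)(2.04 x 10^-5)^2 = 3.0 x 10^-15
Q < Ksp, so no precipitate of Cd(OH)2 forms.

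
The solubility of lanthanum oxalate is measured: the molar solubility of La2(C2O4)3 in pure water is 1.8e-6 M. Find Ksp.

Ksp = 2.0e-27

La2(C2O4)3(s) <=> 2 La^3+(aq) + 3 C2O4^2-(aq)
If s mol/L of La2(C2O4)3 dissolves, [La^3+] = 2s and [C2O4^2-] = 3s.
Ksp = [La^3+]^2[C2O4^2-]^3
Ksp = (2s)^2(3s)^3 = 108s^5
With s = 1.8 x 10^-6: Ksp = 2.0 × 10^-27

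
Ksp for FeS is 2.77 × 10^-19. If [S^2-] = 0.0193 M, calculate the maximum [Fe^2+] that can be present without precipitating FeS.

1.44e-17 M

FeS(s) ⇌ Fe^2+(aq) + S^2-(aq)
Ksp = [Fe^2+][S^2-]
Precipitation begins when Q = Ksp. With [S^2-] = 0.0193 M:
2.77 × 10^-19 = (0.0193) × [Fe^2+]
[Fe^2+] = (2.77 × 10^-19 / 1.93 × 10^-2) = 1.44 x 10^-17 M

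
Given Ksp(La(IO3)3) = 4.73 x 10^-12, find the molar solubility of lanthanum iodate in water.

La(IO3)3(s) ⇌ La^3+ + 3 IO3^-
Ksp = [La^3+][IO3^-]^3
Let s = molar solubility. Then [La^3+] = s and [IO3^-] = 3s.
Substituting: Ksp = s(3s)^3 = 27s^4
s^4 = 4.73 x 10^-12 / 27, so s = 6.47 × 10^-4 M

s = 6.47 x 10^-4 M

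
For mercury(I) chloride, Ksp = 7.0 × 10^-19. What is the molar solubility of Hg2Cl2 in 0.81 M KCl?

Hg2Cl2(s) ⇌ Hg2^2+(aq) + 2 Cl^-(aq)
Ksp = [Hg2^2+][Cl^-]^2
Let s be the molar solubility in this solution. [Hg2^2+] = s, [Cl^-] = 0.81 + 2s ≈ 0.81 (since Cl^- from KCl dominates).
Ksp ≈ s × (0.81)^2
s = 1.1 × 10^-18 M
Check: 2s = 2.1 × 10^-18 ≪ 0.81, so the approximation is valid.

1.1 x 10^-18 M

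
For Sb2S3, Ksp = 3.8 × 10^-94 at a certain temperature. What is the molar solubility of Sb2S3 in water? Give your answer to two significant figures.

Sb2S3(s) ⇌ 2 Sb^3+(aq) + 3 S^2-(aq)
Ksp = [Sb^3+]^2[S^2-]^3
Let s = molar solubility. Then [Sb^3+] = 2s and [S^2-] = 3s.
Substituting: Ksp = (2s)^2(3s)^3 = 108s^5
s^5 = 3.8 × 10^-94 / 108, so s = 8.1 × 10^-20 M

s ≈ 8.1e-20 M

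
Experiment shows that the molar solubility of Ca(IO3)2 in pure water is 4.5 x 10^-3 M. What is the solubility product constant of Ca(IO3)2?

Ca(IO3)2(s) ⇌ Ca^2+(aq) + 2 IO3^-(aq)
For each mole of Ca(IO3)2 that dissolves: [Ca^2+] = s, [IO3^-] = 2s.
Ksp = [Ca^2+][IO3^-]^2
So Ksp = s × (2s)^2 = 4s^3
With s = 4.5 × 10^-3: Ksp = 3.6 × 10^-7

Ksp ≈ 3.6e-7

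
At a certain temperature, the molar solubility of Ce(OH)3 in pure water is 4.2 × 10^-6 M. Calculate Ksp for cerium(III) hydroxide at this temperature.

8.4e-21

Ce(OH)3(s) ⇌ Ce^3+(aq) + 3 OH^-(aq)
For each mole of Ce(OH)3 that dissolves: [Ce^3+] = s, [OH^-] = 3s.
Ksp = [Ce^3+][OH^-]^3
So Ksp = s × (3s)^3 = 27s^4
With s = 4.2 x 10^-6: Ksp = 8.4 × 10^-21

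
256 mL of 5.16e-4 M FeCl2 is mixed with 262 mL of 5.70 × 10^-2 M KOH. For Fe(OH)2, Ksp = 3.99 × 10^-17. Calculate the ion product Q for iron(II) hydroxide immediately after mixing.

2.12 × 10^-7

Total volume = 256 + 262 = 518 mL.
[Fe^2+] = 5.16 × 10^-4 × (256/518) = 2.550 x 10^-4 M
[OH^-] = 5.70 x 10^-2 × (262/518) = 2.883 × 10^-2 M
Fe(OH)2(s) ⇌ Fe^2+(aq) + 2 OH^-(aq), so Q = [Fe^2+][OH^-]^2
Q = (2.550 × 10^-4)(2.883 × 10^-2)^2 = 2.12 x 10^-7
Q > Ksp, so Fe(OH)2 will precipitate.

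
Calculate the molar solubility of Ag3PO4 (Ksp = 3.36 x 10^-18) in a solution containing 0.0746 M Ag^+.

s = 8.09e-15 M

Ag3PO4(s) <=> 3 Ag^+ + PO4^3-
Ksp = [Ag^+]^3[PO4^3-]
If s mol/L dissolves here, [Ag^+] = 0.0746 + 3s ≈ 0.0746, [PO4^3-] = s (Ksp is small, so little additional dissolves).
Ksp ≈ (0.0746)^3 × s
s = 8.09 × 10^-15 M
Check: 3s = 2.4 x 10^-14 ≪ 0.0746, so the approximation is valid.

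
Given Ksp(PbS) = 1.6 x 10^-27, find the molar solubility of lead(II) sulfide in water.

s = 4.0e-14 M

PbS(s) <=> Pb^2+(aq) + S^2-(aq)
Ksp = [Pb^2+][S^2-]
If s mol/L of PbS dissolves, [Pb^2+] = s and [S^2-] = s.
Ksp = (s)(s) = s^2
s = √(1.6 x 10^-27) = 4.0 x 10^-14 M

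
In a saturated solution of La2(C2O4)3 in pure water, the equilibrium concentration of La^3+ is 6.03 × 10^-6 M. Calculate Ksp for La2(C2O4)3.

Ksp ≈ 2.69 x 10^-26

La2(C2O4)3(s) <=> 2 La^3+ + 3 C2O4^2-
Stoichiometry gives [C2O4^2-] = (3/2)[La^3+] = 9.045 x 10^-6 M.
Ksp = [La^3+]^2[C2O4^2-]^3
Ksp = (6.03 × 10^-6)^2 × (9.045 × 10^-6)^3 = 2.69 × 10^-26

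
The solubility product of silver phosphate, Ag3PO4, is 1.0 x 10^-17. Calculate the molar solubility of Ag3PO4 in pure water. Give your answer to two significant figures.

2.5 × 10^-5 M

Ag3PO4(s) ⇌ 3 Ag^+ + PO4^3-
Ksp = [Ag^+]^3[PO4^3-]
With molar solubility s: [Ag^+] = 3s, [PO4^3-] = s.
Substituting: Ksp = (3s)^3s = 27s^4
s^4 = 1.0 x 10^-17 / 27, so s = 2.5 × 10^-5 M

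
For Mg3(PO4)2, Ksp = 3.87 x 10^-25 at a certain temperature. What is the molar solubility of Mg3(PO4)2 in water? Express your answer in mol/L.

s = 5.14 × 10^-6 M

Mg3(PO4)2(s) ⇌ 3 Mg^2+(aq) + 2 PO4^3-(aq)
Ksp = [Mg^2+]^3[PO4^3-]^2
If s mol/L of Mg3(PO4)2 dissolves, [Mg^2+] = 3s and [PO4^3-] = 2s.
So Ksp = (3s)^3 × (2s)^2 = 108s^5
Solving, s = (3.87 x 10^-25/108)^(1/5) = 5.14 × 10^-6 M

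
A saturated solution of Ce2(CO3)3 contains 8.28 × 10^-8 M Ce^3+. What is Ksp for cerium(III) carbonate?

Ce2(CO3)3(s) <=> 2 Ce^3+(aq) + 3 CO3^2-(aq)
Stoichiometry gives [CO3^2-] = (3/2)[Ce^3+] = 1.242 × 10^-7 M.
Ksp = [Ce^3+]^2[CO3^2-]^3
Ksp = (8.28 × 10^-8)^2 × (1.242 × 10^-7)^3 = 1.31 x 10^-35

1.31e-35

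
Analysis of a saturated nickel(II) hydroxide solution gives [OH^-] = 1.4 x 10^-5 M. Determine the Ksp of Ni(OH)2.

Ni(OH)2(s) ⇌ Ni^2+(aq) + 2 OH^-(aq)
Stoichiometry gives [Ni^2+] = (1/2)[OH^-] = 7.00 x 10^-6 M.
Ksp = [Ni^2+][OH^-]^2
Ksp = 7.00 × 10^-6 × (1.4 x 10^-5)^2 = 1.4 × 10^-15

Ksp ≈ 1.4 x 10^-15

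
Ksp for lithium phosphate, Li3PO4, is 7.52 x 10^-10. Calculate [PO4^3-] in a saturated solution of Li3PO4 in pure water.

2.30 × 10^-3 M

Li3PO4(s) <=> 3 Li^+(aq) + PO4^3-(aq)
Ksp = [Li^+]^3[PO4^3-]
If s mol/L of Li3PO4 dissolves, [Li^+] = 3s and [PO4^3-] = s.
Ksp = (3s)^3s = 27s^4
s^4 = 7.52 x 10^-10 / 27, so s = 2.297 × 10^-3 M
[PO4^3-] = s = 2.30 × 10^-3 M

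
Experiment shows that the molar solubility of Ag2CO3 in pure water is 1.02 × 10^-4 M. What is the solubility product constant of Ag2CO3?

Ag2CO3(s) <=> 2 Ag^+(aq) + CO3^2-(aq)
If s mol/L of Ag2CO3 dissolves, [Ag^+] = 2s and [CO3^2-] = s.
Ksp = [Ag^+]^2[CO3^2-]
Substituting: Ksp = (2s)^2s = 4s^3
With s = 1.02 x 10^-4: Ksp = 4.24 x 10^-12

4.24e-12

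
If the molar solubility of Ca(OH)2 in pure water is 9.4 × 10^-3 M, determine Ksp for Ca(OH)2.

Ksp = 3.3e-6

Ca(OH)2(s) ⇌ Ca^2+ + 2 OH^-
For each mole of Ca(OH)2 that dissolves: [Ca^2+] = s, [OH^-] = 2s.
Ksp = [Ca^2+][OH^-]^2
Ksp = s(2s)^2 = 4s^3
Ksp = 4 × (9.4 × 10^-3)^3 = 3.3 × 10^-6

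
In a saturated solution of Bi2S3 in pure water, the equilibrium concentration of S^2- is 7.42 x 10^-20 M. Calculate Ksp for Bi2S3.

Bi2S3(s) ⇌ 2 Bi^3+ + 3 S^2-
Stoichiometry gives [Bi^3+] = (2/3)[S^2-] = 4.947 × 10^-20 M.
Ksp = [Bi^3+]^2[S^2-]^3
Ksp = (4.947 × 10^-20)^2 × (7.42 × 10^-20)^3 = 1.00 × 10^-96

Ksp = 1.00 × 10^-96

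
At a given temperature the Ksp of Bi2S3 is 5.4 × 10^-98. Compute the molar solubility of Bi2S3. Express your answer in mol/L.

Bi2S3(s) ⇌ 2 Bi^3+(aq) + 3 S^2-(aq)
Ksp = [Bi^3+]^2[S^2-]^3
For each mole of Bi2S3 that dissolves: [Bi^3+] = 2s, [S^2-] = 3s.
So Ksp = (2s)^2 × (3s)^3 = 108s^5
Solving, s = (5.4 × 10^-98/108)^(1/5) = 1.4 × 10^-20 M

1.4 x 10^-20 M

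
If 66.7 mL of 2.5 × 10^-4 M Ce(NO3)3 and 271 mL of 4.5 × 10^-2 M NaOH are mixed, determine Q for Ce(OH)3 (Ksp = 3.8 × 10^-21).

Q = 2.3 x 10^-9

Total volume = 66.7 + 271 = 337.7 mL.
[Ce^3+] = 2.5 × 10^-4 × (66.7/337.7) = 4.94 x 10^-5 M
[OH^-] = 4.5 × 10^-2 × (271/337.7) = 3.61 x 10^-2 M
Ce(OH)3(s) ⇌ Ce^3+(aq) + 3 OH^-(aq), so Q = [Ce^3+][OH^-]^3
Q = (4.94 × 10^-5)(3.61 × 10^-2)^3 = 2.3 × 10^-9
Q > Ksp, so Ce(OH)3 will precipitate.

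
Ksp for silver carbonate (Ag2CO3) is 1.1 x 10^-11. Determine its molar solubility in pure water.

s = 1.4 × 10^-4 M

Ag2CO3(s) ⇌ 2 Ag^+ + CO3^2-
Ksp = [Ag^+]^2[CO3^2-]
With molar solubility s: [Ag^+] = 2s, [CO3^2-] = s.
So Ksp = (2s)^2 × s = 4s^3
Solving, s = (1.1 x 10^-11/4)^(1/3) = 1.4 × 10^-4 M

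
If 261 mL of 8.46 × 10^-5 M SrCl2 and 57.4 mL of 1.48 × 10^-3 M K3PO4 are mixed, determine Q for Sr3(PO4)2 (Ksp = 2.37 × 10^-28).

Total volume = 261 + 57.4 = 318.4 mL.
[Sr^2+] = 8.46 × 10^-5 × (261/318.4) = 6.935 × 10^-5 M
[PO4^3-] = 1.48 x 10^-3 × (57.4/318.4) = 2.668 × 10^-4 M
Sr3(PO4)2(s) <=> 3 Sr^2+ + 2 PO4^3-, so Q = [Sr^2+]^3[PO4^3-]^2
Q = (6.935 x 10^-5)^3(2.668 × 10^-4)^2 = 2.37 x 10^-20
Q > Ksp, so Sr3(PO4)2 will precipitate.

Q = 2.37 × 10^-20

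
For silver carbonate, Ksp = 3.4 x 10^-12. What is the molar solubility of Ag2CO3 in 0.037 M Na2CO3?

Ag2CO3(s) ⇌ 2 Ag^+(aq) + CO3^2-(aq)
Ksp = [Ag^+]^2[CO3^2-]
Let s be the molar solubility in this solution. [Ag^+] = 2s, [CO3^2-] = 0.037 + s ≈ 0.037 (common-ion effect: CO3^2- is already 0.037 M).
Ksp ≈ (2s)^2 × 0.037
s = 4.8 × 10^-6 M
Check: s = 4.8 × 10^-6 ≪ 0.037, so the approximation is valid.

s ≈ 4.8 × 10^-6 M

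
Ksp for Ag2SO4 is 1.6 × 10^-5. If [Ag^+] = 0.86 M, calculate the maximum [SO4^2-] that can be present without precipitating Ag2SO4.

2.2e-5 M

Ag2SO4(s) ⇌ 2 Ag^+ + SO4^2-
Ksp = [Ag^+]^2[SO4^2-]
Precipitation begins when Q = Ksp. With [Ag^+] = 0.86 M:
1.6 × 10^-5 = (0.86)^2 × [SO4^2-]
[SO4^2-] = (1.6 × 10^-5 / 7.40 × 10^-1) = 2.2 x 10^-5 M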